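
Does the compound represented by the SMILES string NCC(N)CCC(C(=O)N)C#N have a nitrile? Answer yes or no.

–NH2 on an sp³ carbon with no adjacent C=O → amine.
–NH2 on an sp³ carbon with no adjacent C=O → amine.
pendant –CONH2: carbonyl C bonded to C and N → amide.
–C≡N: carbon triple-bonded to nitrogen → nitrile.
The CN segment supplies the nitrile: –C≡N: carbon triple-bonded to nitrogen → nitrile.

yes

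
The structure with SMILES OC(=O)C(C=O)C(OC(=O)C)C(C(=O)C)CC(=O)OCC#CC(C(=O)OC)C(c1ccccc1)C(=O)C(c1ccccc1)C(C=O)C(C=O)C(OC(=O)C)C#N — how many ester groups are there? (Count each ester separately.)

4

Reading the structure from left to right:
  HOOC: –COOH: carbonyl C bonded to –OH and C → carboxylic acid (the –OH is not a separate alcohol).
  CH(CHO): pendant –CHO: carbonyl C bonded to C and H → aldehyde.
  CH(OCOCH3): pendant –OC(=O)CH3: an acyloxy group → ester.
  CH(COCH3): pendant –COCH3: carbonyl C bonded to two carbons → ketone.
  CH2COOCH2: –C(=O)–O–C with C on the carbonyl side → ester.
  C≡C: C≡C triple bond → alkyne.
  CH(COOCH3): pendant –COOCH3: carbonyl C bonded to C and –OCH3 → ester.
  CH(C6H5): pendant –C6H5: benzene ring → arene.
  CO: –C(=O)– with carbon on both sides → ketone.
  CH(C6H5): pendant –C6H5: benzene ring → arene.
  CH(CHO): pendant –CHO: carbonyl C bonded to C and H → aldehyde.
  CH(CHO): pendant –CHO: carbonyl C bonded to C and H → aldehyde.
  CH(OCOCH3): pendant –OC(=O)CH3: an acyloxy group → ester.
  CN: –C≡N: carbon triple-bonded to nitrogen → nitrile.
Ester appears at: CH(OCOCH3), CH2COOCH2, CH(COOCH3), CH(OCOCH3) → 4.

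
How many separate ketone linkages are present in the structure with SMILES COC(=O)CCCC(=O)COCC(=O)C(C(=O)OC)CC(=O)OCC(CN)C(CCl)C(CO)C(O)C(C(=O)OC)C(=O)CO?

3

Taking each segment in turn:
  CH3OOC: CH3O–C(=O)–: carbonyl C bonded to C and to –OCH3 → ester (not ketone + ether).
  CO: –C(=O)– with carbon on both sides → ketone.
  CH2OCH2: C–O–C with sp³ carbons on both sides and no adjacent C=O → ether.
  CO: –C(=O)– with carbon on both sides → ketone.
  CH(COOCH3): pendant –COOCH3: carbonyl C bonded to C and –OCH3 → ester.
  CH2COOCH2: –C(=O)–O–C with C on the carbonyl side → ester.
  CH(CH2NH2): pendant –CH2NH2: N on sp³ C, no adjacent C=O → amine.
  CH(CH2Cl): pendant –CH2X: halogen on sp³ carbon → alkyl halide.
  CH(CH2OH): pendant –CH2OH on an sp³ backbone C → alcohol.
  CH(OH): –OH on an sp³ carbon → alcohol (secondary).
  CH(COOCH3): pendant –COOCH3: carbonyl C bonded to C and –OCH3 → ester.
  CO: –C(=O)– with carbon on both sides → ketone.
  CH2OH: –OH on an sp³ carbon → alcohol.
Ketone appears at: CO, CO, CO → 3.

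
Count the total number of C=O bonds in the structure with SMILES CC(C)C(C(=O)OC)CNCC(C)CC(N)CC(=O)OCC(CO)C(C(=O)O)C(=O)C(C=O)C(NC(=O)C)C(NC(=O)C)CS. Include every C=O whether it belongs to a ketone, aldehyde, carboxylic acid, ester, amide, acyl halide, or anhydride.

7

CH(COOCH3): ester, 1 C=O (running total 1).
CH2COOCH2: ester, 1 C=O (running total 2).
CH(COOH): carboxylic acid, 1 C=O (running total 3).
CO: ketone, 1 C=O (running total 4).
CH(CHO): aldehyde, 1 C=O (running total 5).
CH(NHCOCH3): amide, 1 C=O (running total 6).
CH(NHCOCH3): amide, 1 C=O (running total 7).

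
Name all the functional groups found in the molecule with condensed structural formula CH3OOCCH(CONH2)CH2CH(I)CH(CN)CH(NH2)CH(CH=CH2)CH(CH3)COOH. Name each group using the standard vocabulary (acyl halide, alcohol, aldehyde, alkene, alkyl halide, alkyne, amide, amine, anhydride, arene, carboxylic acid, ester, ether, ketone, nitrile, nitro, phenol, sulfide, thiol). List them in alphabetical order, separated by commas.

Taking each segment in turn:
  CH3OOC: CH3O–C(=O)–: carbonyl C bonded to C and to –OCH3 → ester (not ketone + ether).
  CH(CONH2): pendant –CONH2: carbonyl C bonded to C and N → amide.
  CH(I): halogen on an sp³ carbon → alkyl halide.
  CH(CN): pendant –C≡N: nitrile.
  CH(NH2): –NH2 on an sp³ carbon with no adjacent C=O → amine.
  CH(CH=CH2): pendant –CH=CH2: C=C double bond → alkene.
  COOH: –COOH: carbonyl C bonded to –OH and C → carboxylic acid (the –OH is not a separate alcohol).

alkene, alkyl halide, amide, amine, carboxylic acid, ester, nitrile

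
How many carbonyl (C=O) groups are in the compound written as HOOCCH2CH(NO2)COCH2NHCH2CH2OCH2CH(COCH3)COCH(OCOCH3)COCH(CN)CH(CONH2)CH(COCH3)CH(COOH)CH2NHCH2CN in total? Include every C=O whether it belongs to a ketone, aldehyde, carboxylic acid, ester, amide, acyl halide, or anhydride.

9

HOOC: carboxylic acid, 1 C=O (running total 1).
CO: ketone, 1 C=O (running total 2).
CH(COCH3): ketone, 1 C=O (running total 3).
CO: ketone, 1 C=O (running total 4).
CH(OCOCH3): ester, 1 C=O (running total 5).
CO: ketone, 1 C=O (running total 6).
CH(CONH2): amide, 1 C=O (running total 7).
CH(COCH3): ketone, 1 C=O (running total 8).
CH(COOH): carboxylic acid, 1 C=O (running total 9).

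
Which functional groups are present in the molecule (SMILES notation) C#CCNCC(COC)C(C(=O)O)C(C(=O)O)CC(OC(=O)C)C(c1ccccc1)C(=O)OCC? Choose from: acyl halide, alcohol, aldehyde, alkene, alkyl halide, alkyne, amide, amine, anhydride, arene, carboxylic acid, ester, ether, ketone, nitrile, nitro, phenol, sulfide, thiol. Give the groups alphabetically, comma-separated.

Taking each segment in turn:
  HC≡C: C≡C triple bond → alkyne.
  CH2NHCH2: C–N–C with sp³ carbons and no adjacent C=O → amine (secondary).
  CH(CH2OCH3): pendant –CH2OCH3: C–O–C linkage → ether.
  CH(COOH): pendant –COOH: carbonyl C bonded to C and –OH → carboxylic acid.
  CH(COOH): pendant –COOH: carbonyl C bonded to C and –OH → carboxylic acid.
  CH(OCOCH3): pendant –OC(=O)CH3: an acyloxy group → ester.
  CH(C6H5): pendant –C6H5: benzene ring → arene.
  COOCH2CH3: –C(=O)OCH2CH3: carbonyl C bonded to C and to –OEt → ester.

alkyne, amine, arene, carboxylic acid, ester, ether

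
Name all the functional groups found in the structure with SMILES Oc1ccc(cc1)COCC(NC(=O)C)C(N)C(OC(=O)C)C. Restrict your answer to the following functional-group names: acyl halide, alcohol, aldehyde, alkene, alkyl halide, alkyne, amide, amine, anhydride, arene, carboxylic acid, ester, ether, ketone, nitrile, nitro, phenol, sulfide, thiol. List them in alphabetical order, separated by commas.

Working along the chain:
  HOC6H4: –OH attached directly to an aromatic ring → phenol (not alcohol); the ring itself is an arene.
  CH2OCH2: C–O–C with sp³ carbons on both sides and no adjacent C=O → ether.
  CH(NHCOCH3): pendant –NHC(=O)CH3: N bonded to a carbonyl → amide (not amine).
  CH(NH2): –NH2 on an sp³ carbon with no adjacent C=O → amine.
  CH(OCOCH3): pendant –OC(=O)CH3: an acyloxy group → ester.

amide, amine, arene, ester, ether, phenol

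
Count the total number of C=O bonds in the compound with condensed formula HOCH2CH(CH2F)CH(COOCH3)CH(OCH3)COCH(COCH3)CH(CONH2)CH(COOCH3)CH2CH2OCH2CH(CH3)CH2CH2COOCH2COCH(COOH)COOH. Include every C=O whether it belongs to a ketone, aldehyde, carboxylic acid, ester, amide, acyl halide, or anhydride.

9

CH(COOCH3): ester, 1 C=O (running total 1).
CO: ketone, 1 C=O (running total 2).
CH(COCH3): ketone, 1 C=O (running total 3).
CH(CONH2): amide, 1 C=O (running total 4).
CH(COOCH3): ester, 1 C=O (running total 5).
CH2COOCH2: ester, 1 C=O (running total 6).
CO: ketone, 1 C=O (running total 7).
CH(COOH): carboxylic acid, 1 C=O (running total 8).
COOH: carboxylic acid, 1 C=O (running total 9).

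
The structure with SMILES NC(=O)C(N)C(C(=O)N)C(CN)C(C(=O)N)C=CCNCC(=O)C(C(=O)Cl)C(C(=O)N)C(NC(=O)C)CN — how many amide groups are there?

5

Taking each segment in turn:
  H2NCO: –C(=O)NH2: carbonyl C bonded to C and to N → amide (the N is not a separate amine).
  CH(NH2): –NH2 on an sp³ carbon with no adjacent C=O → amine.
  CH(CONH2): pendant –CONH2: carbonyl C bonded to C and N → amide.
  CH(CH2NH2): pendant –CH2NH2: N on sp³ C, no adjacent C=O → amine.
  CH(CONH2): pendant –CONH2: carbonyl C bonded to C and N → amide.
  CH=CH: C=C double bond → alkene.
  CH2NHCH2: C–N–C with sp³ carbons and no adjacent C=O → amine (secondary).
  CO: –C(=O)– with carbon on both sides → ketone.
  CH(COCl): pendant –C(=O)X: carbonyl C bonded to C and halogen → acyl halide.
  CH(CONH2): pendant –CONH2: carbonyl C bonded to C and N → amide.
  CH(NHCOCH3): pendant –NHC(=O)CH3: N bonded to a carbonyl → amide (not amine).
  CH2NH2: –NH2 on an sp³ carbon with no adjacent C=O → amine.
Amide appears at: H2NCO, CH(CONH2), CH(CONH2), CH(CONH2), CH(NHCOCH3) → 5.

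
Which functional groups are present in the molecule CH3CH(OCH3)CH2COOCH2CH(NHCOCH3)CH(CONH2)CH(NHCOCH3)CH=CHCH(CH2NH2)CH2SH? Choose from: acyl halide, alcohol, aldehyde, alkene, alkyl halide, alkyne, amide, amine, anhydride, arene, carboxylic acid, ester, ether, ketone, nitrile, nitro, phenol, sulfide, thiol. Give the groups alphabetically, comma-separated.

Reading the structure from left to right:
  CH(OCH3): pendant –OCH3: C–O–C with sp³ C, no adjacent C=O → ether.
  CH2COOCH2: –C(=O)–O–C with C on the carbonyl side → ester.
  CH(NHCOCH3): pendant –NHC(=O)CH3: N bonded to a carbonyl → amide (not amine).
  CH(CONH2): pendant –CONH2: carbonyl C bonded to C and N → amide.
  CH(NHCOCH3): pendant –NHC(=O)CH3: N bonded to a carbonyl → amide (not amine).
  CH=CH: C=C double bond → alkene.
  CH(CH2NH2): pendant –CH2NH2: N on sp³ C, no adjacent C=O → amine.
  CH2SH: –SH on an sp³ carbon → thiol.

alkene, amide, amine, ester, ether, thiol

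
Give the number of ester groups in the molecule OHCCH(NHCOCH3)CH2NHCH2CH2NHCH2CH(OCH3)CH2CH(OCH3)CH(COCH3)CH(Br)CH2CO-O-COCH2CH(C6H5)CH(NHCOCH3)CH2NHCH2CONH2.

0

Taking each segment in turn:
  OHC: terminal –CHO: carbonyl C bonded to H and C → aldehyde.
  CH(NHCOCH3): pendant –NHC(=O)CH3: N bonded to a carbonyl → amide (not amine).
  CH2NHCH2: C–N–C with sp³ carbons and no adjacent C=O → amine (secondary).
  CH2NHCH2: C–N–C with sp³ carbons and no adjacent C=O → amine (secondary).
  CH(OCH3): pendant –OCH3: C–O–C with sp³ C, no adjacent C=O → ether.
  CH(OCH3): pendant –OCH3: C–O–C with sp³ C, no adjacent C=O → ether.
  CH(COCH3): pendant –COCH3: carbonyl C bonded to two carbons → ketone.
  CH(Br): halogen on an sp³ carbon → alkyl halide.
  CH2CO-O-COCH2: two acyl groups sharing one oxygen, –C(=O)–O–C(=O)– → anhydride.
  CH(C6H5): pendant –C6H5: benzene ring → arene.
  CH(NHCOCH3): pendant –NHC(=O)CH3: N bonded to a carbonyl → amide (not amine).
  CH2NHCH2: C–N–C with sp³ carbons and no adjacent C=O → amine (secondary).
  CONH2: –C(=O)NH2: carbonyl C bonded to C and to N → amide (the N is not a separate amine).
No segment is a ester: CH(OCH3) is ether, not ester; CH(OCH3) is ether, not ester; CH(COCH3) is ketone, not ester. → 0.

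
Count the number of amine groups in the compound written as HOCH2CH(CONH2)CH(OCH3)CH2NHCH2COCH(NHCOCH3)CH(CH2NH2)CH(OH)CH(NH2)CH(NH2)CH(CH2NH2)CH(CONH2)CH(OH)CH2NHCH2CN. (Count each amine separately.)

HO– on an sp³ carbon → alcohol.
pendant –CONH2: carbonyl C bonded to C and N → amide.
pendant –OCH3: C–O–C with sp³ C, no adjacent C=O → ether.
C–N–C with sp³ carbons and no adjacent C=O → amine (secondary).
–C(=O)– with carbon on both sides → ketone.
pendant –NHC(=O)CH3: N bonded to a carbonyl → amide (not amine).
pendant –CH2NH2: N on sp³ C, no adjacent C=O → amine.
–OH on an sp³ carbon → alcohol (secondary).
–NH2 on an sp³ carbon with no adjacent C=O → amine.
–NH2 on an sp³ carbon with no adjacent C=O → amine.
pendant –CH2NH2: N on sp³ C, no adjacent C=O → amine.
pendant –CONH2: carbonyl C bonded to C and N → amide.
–OH on an sp³ carbon → alcohol (secondary).
C–N–C with sp³ carbons and no adjacent C=O → amine (secondary).
–C≡N: carbon triple-bonded to nitrogen → nitrile.
Amine appears at: CH2NHCH2, CH(CH2NH2), CH(NH2), CH(NH2), CH(CH2NH2), CH2NHCH2 → 6.

6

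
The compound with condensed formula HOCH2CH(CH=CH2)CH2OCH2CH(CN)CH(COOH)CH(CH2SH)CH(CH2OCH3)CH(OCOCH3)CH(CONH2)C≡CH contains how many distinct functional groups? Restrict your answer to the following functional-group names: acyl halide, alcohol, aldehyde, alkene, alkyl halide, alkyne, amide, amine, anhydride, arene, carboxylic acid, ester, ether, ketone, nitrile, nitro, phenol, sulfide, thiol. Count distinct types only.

9

Taking each segment in turn:
  HOCH2: HO– on an sp³ carbon → alcohol.
  CH(CH=CH2): pendant –CH=CH2: C=C double bond → alkene.
  CH2OCH2: C–O–C with sp³ carbons on both sides and no adjacent C=O → ether.
  CH(CN): pendant –C≡N: nitrile.
  CH(COOH): pendant –COOH: carbonyl C bonded to C and –OH → carboxylic acid.
  CH(CH2SH): pendant –CH2SH → thiol.
  CH(CH2OCH3): pendant –CH2OCH3: C–O–C linkage → ether.
  CH(OCOCH3): pendant –OC(=O)CH3: an acyloxy group → ester.
  CH(CONH2): pendant –CONH2: carbonyl C bonded to C and N → amide.
  C≡CH: C≡C triple bond → alkyne.
Distinct types present: alcohol, alkene, alkyne, amide, carboxylic acid, ester, ether, nitrile, thiol.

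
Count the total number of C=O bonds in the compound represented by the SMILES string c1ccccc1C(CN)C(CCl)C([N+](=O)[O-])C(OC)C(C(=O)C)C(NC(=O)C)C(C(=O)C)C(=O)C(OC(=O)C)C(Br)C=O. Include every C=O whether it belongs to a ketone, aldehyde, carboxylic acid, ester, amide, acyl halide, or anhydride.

6

CH(COCH3): ketone, 1 C=O (running total 1).
CH(NHCOCH3): amide, 1 C=O (running total 2).
CH(COCH3): ketone, 1 C=O (running total 3).
CO: ketone, 1 C=O (running total 4).
CH(OCOCH3): ester, 1 C=O (running total 5).
CHO: aldehyde, 1 C=O (running total 6).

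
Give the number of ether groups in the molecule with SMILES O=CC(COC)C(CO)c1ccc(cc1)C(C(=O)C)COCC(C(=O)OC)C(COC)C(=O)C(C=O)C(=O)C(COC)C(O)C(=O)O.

terminal –CHO: carbonyl C bonded to H and C → aldehyde.
pendant –CH2OCH3: C–O–C linkage → ether.
pendant –CH2OH on an sp³ backbone C → alcohol.
para-disubstituted benzene ring → arene.
pendant –COCH3: carbonyl C bonded to two carbons → ketone.
C–O–C with sp³ carbons on both sides and no adjacent C=O → ether.
pendant –COOCH3: carbonyl C bonded to C and –OCH3 → ester.
pendant –CH2OCH3: C–O–C linkage → ether.
–C(=O)– with carbon on both sides → ketone.
pendant –CHO: carbonyl C bonded to C and H → aldehyde.
–C(=O)– with carbon on both sides → ketone.
pendant –CH2OCH3: C–O–C linkage → ether.
–OH on an sp³ carbon → alcohol (secondary).
–COOH: carbonyl C bonded to –OH and C → carboxylic acid (the –OH is not a separate alcohol).
Ether appears at: CH(CH2OCH3), CH2OCH2, CH(CH2OCH3), CH(CH2OCH3) → 4.

4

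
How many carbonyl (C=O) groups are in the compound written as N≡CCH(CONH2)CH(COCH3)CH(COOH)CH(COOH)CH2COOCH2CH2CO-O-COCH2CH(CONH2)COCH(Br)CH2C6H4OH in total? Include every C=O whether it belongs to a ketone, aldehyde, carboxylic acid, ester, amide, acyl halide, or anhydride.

9

CH(CONH2): amide, 1 C=O (running total 1).
CH(COCH3): ketone, 1 C=O (running total 2).
CH(COOH): carboxylic acid, 1 C=O (running total 3).
CH(COOH): carboxylic acid, 1 C=O (running total 4).
CH2COOCH2: ester, 1 C=O (running total 5).
CH2CO-O-COCH2: anhydride, 2 C=O (running total 7).
CH(CONH2): amide, 1 C=O (running total 8).
CO: ketone, 1 C=O (running total 9).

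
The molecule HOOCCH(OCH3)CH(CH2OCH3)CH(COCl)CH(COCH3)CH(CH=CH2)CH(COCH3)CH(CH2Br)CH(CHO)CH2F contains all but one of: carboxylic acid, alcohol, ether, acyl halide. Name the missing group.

alcohol

acyl halide: present (CH(COCl) — pendant –C(=O)X: carbonyl C bonded to C and halogen → acyl halide).
ether: present (CH(OCH3) — pendant –OCH3: C–O–C with sp³ C, no adjacent C=O → ether).
carboxylic acid: present (HOOC — –COOH: carbonyl C bonded to –OH and C → carboxylic acid (the –OH is not a separate alcohol)).
alcohol: absent. In HOOC, the –OH sits on a carbonyl carbon, making it part of a carboxylic acid, not an alcohol.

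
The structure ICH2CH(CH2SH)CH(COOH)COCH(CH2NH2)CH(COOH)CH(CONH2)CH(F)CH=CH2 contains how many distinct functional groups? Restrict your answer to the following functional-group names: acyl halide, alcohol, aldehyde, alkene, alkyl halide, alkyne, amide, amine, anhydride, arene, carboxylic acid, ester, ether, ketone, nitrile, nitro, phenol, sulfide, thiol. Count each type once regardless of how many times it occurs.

7

Taking each segment in turn:
  ICH2: halogen on an sp³ carbon → alkyl halide.
  CH(CH2SH): pendant –CH2SH → thiol.
  CH(COOH): pendant –COOH: carbonyl C bonded to C and –OH → carboxylic acid.
  CO: –C(=O)– with carbon on both sides → ketone.
  CH(CH2NH2): pendant –CH2NH2: N on sp³ C, no adjacent C=O → amine.
  CH(COOH): pendant –COOH: carbonyl C bonded to C and –OH → carboxylic acid.
  CH(CONH2): pendant –CONH2: carbonyl C bonded to C and N → amide.
  CH(F): halogen on an sp³ carbon → alkyl halide.
  CH=CH2: C=C double bond → alkene.
Distinct types present: alkene, alkyl halide, amide, amine, carboxylic acid, ketone, thiol.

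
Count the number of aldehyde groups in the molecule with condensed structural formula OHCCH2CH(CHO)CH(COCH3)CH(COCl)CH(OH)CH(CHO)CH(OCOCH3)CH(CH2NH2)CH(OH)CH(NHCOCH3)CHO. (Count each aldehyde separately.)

4

terminal –CHO: carbonyl C bonded to H and C → aldehyde.
pendant –CHO: carbonyl C bonded to C and H → aldehyde.
pendant –COCH3: carbonyl C bonded to two carbons → ketone.
pendant –C(=O)X: carbonyl C bonded to C and halogen → acyl halide.
–OH on an sp³ carbon → alcohol (secondary).
pendant –CHO: carbonyl C bonded to C and H → aldehyde.
pendant –OC(=O)CH3: an acyloxy group → ester.
pendant –CH2NH2: N on sp³ C, no adjacent C=O → amine.
–OH on an sp³ carbon → alcohol (secondary).
pendant –NHC(=O)CH3: N bonded to a carbonyl → amide (not amine).
terminal –CHO: carbonyl C bonded to H and C → aldehyde.
Aldehyde appears at: OHC, CH(CHO), CH(CHO), CHO → 4.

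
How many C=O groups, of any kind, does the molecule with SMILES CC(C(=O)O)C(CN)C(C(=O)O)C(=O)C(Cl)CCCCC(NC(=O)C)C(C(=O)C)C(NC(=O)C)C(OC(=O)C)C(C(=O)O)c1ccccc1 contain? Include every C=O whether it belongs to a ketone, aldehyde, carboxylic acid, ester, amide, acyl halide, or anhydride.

8

CH(COOH): carboxylic acid, 1 C=O (running total 1).
CH(COOH): carboxylic acid, 1 C=O (running total 2).
CO: ketone, 1 C=O (running total 3).
CH(NHCOCH3): amide, 1 C=O (running total 4).
CH(COCH3): ketone, 1 C=O (running total 5).
CH(NHCOCH3): amide, 1 C=O (running total 6).
CH(OCOCH3): ester, 1 C=O (running total 7).
CH(COOH): carboxylic acid, 1 C=O (running total 8).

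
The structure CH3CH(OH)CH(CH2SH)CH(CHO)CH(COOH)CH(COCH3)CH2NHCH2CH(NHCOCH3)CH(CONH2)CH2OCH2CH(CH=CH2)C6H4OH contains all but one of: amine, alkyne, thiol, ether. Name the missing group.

alkyne

ether: present (CH2OCH2 — C–O–C with sp³ carbons on both sides and no adjacent C=O → ether).
thiol: present (CH(CH2SH) — pendant –CH2SH → thiol).
amine: present (CH2NHCH2 — C–N–C with sp³ carbons and no adjacent C=O → amine (secondary)).
alkyne: no segment matches this pattern.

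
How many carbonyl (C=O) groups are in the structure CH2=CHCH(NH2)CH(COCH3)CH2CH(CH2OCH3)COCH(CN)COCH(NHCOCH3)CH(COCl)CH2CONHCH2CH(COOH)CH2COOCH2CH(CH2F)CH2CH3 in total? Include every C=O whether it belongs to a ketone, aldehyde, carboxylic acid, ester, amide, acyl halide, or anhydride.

CH(COCH3): ketone, 1 C=O (running total 1).
CO: ketone, 1 C=O (running total 2).
CO: ketone, 1 C=O (running total 3).
CH(NHCOCH3): amide, 1 C=O (running total 4).
CH(COCl): acyl halide, 1 C=O (running total 5).
CH2CONHCH2: amide, 1 C=O (running total 6).
CH(COOH): carboxylic acid, 1 C=O (running total 7).
CH2COOCH2: ester, 1 C=O (running total 8).

8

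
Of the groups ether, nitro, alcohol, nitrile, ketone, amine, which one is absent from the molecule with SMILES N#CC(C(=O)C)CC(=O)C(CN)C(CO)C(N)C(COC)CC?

nitro

ketone: present (CH(COCH3) — pendant –COCH3: carbonyl C bonded to two carbons → ketone).
alcohol: present (CH(CH2OH) — pendant –CH2OH on an sp³ backbone C → alcohol).
nitrile: present (N≡C — N≡C–: carbon triple-bonded to nitrogen → nitrile).
ether: present (CH(CH2OCH3) — pendant –CH2OCH3: C–O–C linkage → ether).
amine: present (CH(CH2NH2) — pendant –CH2NH2: N on sp³ C, no adjacent C=O → amine).
nitro: no segment matches this pattern.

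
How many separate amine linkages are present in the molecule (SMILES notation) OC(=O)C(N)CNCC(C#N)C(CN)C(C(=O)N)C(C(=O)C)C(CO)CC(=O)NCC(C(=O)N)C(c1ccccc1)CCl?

Taking each segment in turn:
  HOOC: –COOH: carbonyl C bonded to –OH and C → carboxylic acid (the –OH is not a separate alcohol).
  CH(NH2): –NH2 on an sp³ carbon with no adjacent C=O → amine.
  CH2NHCH2: C–N–C with sp³ carbons and no adjacent C=O → amine (secondary).
  CH(CN): pendant –C≡N: nitrile.
  CH(CH2NH2): pendant –CH2NH2: N on sp³ C, no adjacent C=O → amine.
  CH(CONH2): pendant –CONH2: carbonyl C bonded to C and N → amide.
  CH(COCH3): pendant –COCH3: carbonyl C bonded to two carbons → ketone.
  CH(CH2OH): pendant –CH2OH on an sp³ backbone C → alcohol.
  CH2CONHCH2: –C(=O)–N– linkage → amide (the N is not an amine).
  CH(CONH2): pendant –CONH2: carbonyl C bonded to C and N → amide.
  CH(C6H5): pendant –C6H5: benzene ring → arene.
  CH2Cl: halogen on an sp³ carbon → alkyl halide.
Amine appears at: CH(NH2), CH2NHCH2, CH(CH2NH2) → 3.

3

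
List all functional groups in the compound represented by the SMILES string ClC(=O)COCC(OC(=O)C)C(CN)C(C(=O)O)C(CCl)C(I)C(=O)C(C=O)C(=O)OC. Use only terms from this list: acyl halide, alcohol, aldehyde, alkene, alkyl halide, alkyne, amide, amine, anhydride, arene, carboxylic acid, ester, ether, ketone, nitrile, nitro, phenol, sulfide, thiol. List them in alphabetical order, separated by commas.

acyl halide, aldehyde, alkyl halide, amine, carboxylic acid, ester, ether, ketone

Taking each segment in turn:
  ClCO: –C(=O)Cl: carbonyl C bonded to C and to a halogen → acyl halide (not alkyl halide).
  CH2OCH2: C–O–C with sp³ carbons on both sides and no adjacent C=O → ether.
  CH(OCOCH3): pendant –OC(=O)CH3: an acyloxy group → ester.
  CH(CH2NH2): pendant –CH2NH2: N on sp³ C, no adjacent C=O → amine.
  CH(COOH): pendant –COOH: carbonyl C bonded to C and –OH → carboxylic acid.
  CH(CH2Cl): pendant –CH2X: halogen on sp³ carbon → alkyl halide.
  CH(I): halogen on an sp³ carbon → alkyl halide.
  CO: –C(=O)– with carbon on both sides → ketone.
  CH(CHO): pendant –CHO: carbonyl C bonded to C and H → aldehyde.
  COOCH3: –C(=O)OCH3: carbonyl C bonded to C and to –OCH3 → ester (not ketone + ether).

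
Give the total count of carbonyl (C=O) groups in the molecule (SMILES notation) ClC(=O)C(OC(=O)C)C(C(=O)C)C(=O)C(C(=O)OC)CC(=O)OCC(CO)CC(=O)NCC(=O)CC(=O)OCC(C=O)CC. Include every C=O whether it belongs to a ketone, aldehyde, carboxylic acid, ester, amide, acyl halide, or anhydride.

10

ClCO: acyl halide, 1 C=O (running total 1).
CH(OCOCH3): ester, 1 C=O (running total 2).
CH(COCH3): ketone, 1 C=O (running total 3).
CO: ketone, 1 C=O (running total 4).
CH(COOCH3): ester, 1 C=O (running total 5).
CH2COOCH2: ester, 1 C=O (running total 6).
CH2CONHCH2: amide, 1 C=O (running total 7).
CO: ketone, 1 C=O (running total 8).
CH2COOCH2: ester, 1 C=O (running total 9).
CH(CHO): aldehyde, 1 C=O (running total 10).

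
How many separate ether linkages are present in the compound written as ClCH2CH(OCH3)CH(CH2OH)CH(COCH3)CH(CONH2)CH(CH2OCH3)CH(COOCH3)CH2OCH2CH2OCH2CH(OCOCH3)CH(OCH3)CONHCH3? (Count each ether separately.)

Working along the chain:
  ClCH2: halogen on an sp³ carbon → alkyl halide.
  CH(OCH3): pendant –OCH3: C–O–C with sp³ C, no adjacent C=O → ether.
  CH(CH2OH): pendant –CH2OH on an sp³ backbone C → alcohol.
  CH(COCH3): pendant –COCH3: carbonyl C bonded to two carbons → ketone.
  CH(CONH2): pendant –CONH2: carbonyl C bonded to C and N → amide.
  CH(CH2OCH3): pendant –CH2OCH3: C–O–C linkage → ether.
  CH(COOCH3): pendant –COOCH3: carbonyl C bonded to C and –OCH3 → ester.
  CH2OCH2: C–O–C with sp³ carbons on both sides and no adjacent C=O → ether.
  CH2OCH2: C–O–C with sp³ carbons on both sides and no adjacent C=O → ether.
  CH(OCOCH3): pendant –OC(=O)CH3: an acyloxy group → ester.
  CH(OCH3): pendant –OCH3: C–O–C with sp³ C, no adjacent C=O → ether.
  CONHCH3: –C(=O)NHCH3: carbonyl C bonded to C and to N → amide (the N is not an amine).
Ether appears at: CH(OCH3), CH(CH2OCH3), CH2OCH2, CH2OCH2, CH(OCH3) → 5.

5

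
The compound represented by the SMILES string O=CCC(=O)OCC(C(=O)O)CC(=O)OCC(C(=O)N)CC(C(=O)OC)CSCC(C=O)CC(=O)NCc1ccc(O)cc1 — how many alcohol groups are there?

0

Taking each segment in turn:
  OHC: terminal –CHO: carbonyl C bonded to H and C → aldehyde.
  CH2COOCH2: –C(=O)–O–C with C on the carbonyl side → ester.
  CH(COOH): pendant –COOH: carbonyl C bonded to C and –OH → carboxylic acid.
  CH2COOCH2: –C(=O)–O–C with C on the carbonyl side → ester.
  CH(CONH2): pendant –CONH2: carbonyl C bonded to C and N → amide.
  CH(COOCH3): pendant –COOCH3: carbonyl C bonded to C and –OCH3 → ester.
  CH2SCH2: C–S–C linkage → sulfide (thioether).
  CH(CHO): pendant –CHO: carbonyl C bonded to C and H → aldehyde.
  CH2CONHCH2: –C(=O)–N– linkage → amide (the N is not an amine).
  C6H4OH: –OH attached directly to an aromatic ring → phenol (not alcohol); the ring itself is an arene.
No segment is a alcohol: OHC is aldehyde, not alcohol; CH(COOH) is carboxylic acid, not alcohol; CH(CHO) is aldehyde, not alcohol. → 0.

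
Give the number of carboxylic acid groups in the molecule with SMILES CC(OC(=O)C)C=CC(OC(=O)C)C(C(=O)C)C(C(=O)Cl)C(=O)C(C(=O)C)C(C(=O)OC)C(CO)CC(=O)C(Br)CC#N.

pendant –OC(=O)CH3: an acyloxy group → ester.
C=C double bond → alkene.
pendant –OC(=O)CH3: an acyloxy group → ester.
pendant –COCH3: carbonyl C bonded to two carbons → ketone.
pendant –C(=O)X: carbonyl C bonded to C and halogen → acyl halide.
–C(=O)– with carbon on both sides → ketone.
pendant –COCH3: carbonyl C bonded to two carbons → ketone.
pendant –COOCH3: carbonyl C bonded to C and –OCH3 → ester.
pendant –CH2OH on an sp³ backbone C → alcohol.
–C(=O)– with carbon on both sides → ketone.
halogen on an sp³ carbon → alkyl halide.
–C≡N: carbon triple-bonded to nitrogen → nitrile.
No segment is a carboxylic acid: CH(OCOCH3) is ester, not carboxylic acid; CH(OCOCH3) is ester, not carboxylic acid; CH(COOCH3) is ester, not carboxylic acid. → 0.

0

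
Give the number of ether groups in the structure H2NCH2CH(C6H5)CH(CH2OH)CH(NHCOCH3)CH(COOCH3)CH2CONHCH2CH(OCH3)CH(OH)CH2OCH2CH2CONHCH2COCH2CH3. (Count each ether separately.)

2

Reading the structure from left to right:
  H2NCH2: –NH2 on an sp³ carbon with no adjacent C=O → amine.
  CH(C6H5): pendant –C6H5: benzene ring → arene.
  CH(CH2OH): pendant –CH2OH on an sp³ backbone C → alcohol.
  CH(NHCOCH3): pendant –NHC(=O)CH3: N bonded to a carbonyl → amide (not amine).
  CH(COOCH3): pendant –COOCH3: carbonyl C bonded to C and –OCH3 → ester.
  CH2CONHCH2: –C(=O)–N– linkage → amide (the N is not an amine).
  CH(OCH3): pendant –OCH3: C–O–C with sp³ C, no adjacent C=O → ether.
  CH(OH): –OH on an sp³ carbon → alcohol (secondary).
  CH2OCH2: C–O–C with sp³ carbons on both sides and no adjacent C=O → ether.
  CH2CONHCH2: –C(=O)–N– linkage → amide (the N is not an amine).
  CO: –C(=O)– with carbon on both sides → ketone.
Ether appears at: CH(OCH3), CH2OCH2 → 2.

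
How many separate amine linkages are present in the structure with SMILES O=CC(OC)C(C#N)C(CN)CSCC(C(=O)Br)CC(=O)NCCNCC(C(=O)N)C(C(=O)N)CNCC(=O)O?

Working along the chain:
  OHC: terminal –CHO: carbonyl C bonded to H and C → aldehyde.
  CH(OCH3): pendant –OCH3: C–O–C with sp³ C, no adjacent C=O → ether.
  CH(CN): pendant –C≡N: nitrile.
  CH(CH2NH2): pendant –CH2NH2: N on sp³ C, no adjacent C=O → amine.
  CH2SCH2: C–S–C linkage → sulfide (thioether).
  CH(COBr): pendant –C(=O)X: carbonyl C bonded to C and halogen → acyl halide.
  CH2CONHCH2: –C(=O)–N– linkage → amide (the N is not an amine).
  CH2NHCH2: C–N–C with sp³ carbons and no adjacent C=O → amine (secondary).
  CH(CONH2): pendant –CONH2: carbonyl C bonded to C and N → amide.
  CH(CONH2): pendant –CONH2: carbonyl C bonded to C and N → amide.
  CH2NHCH2: C–N–C with sp³ carbons and no adjacent C=O → amine (secondary).
  COOH: –COOH: carbonyl C bonded to –OH and C → carboxylic acid (the –OH is not a separate alcohol).
Amine appears at: CH(CH2NH2), CH2NHCH2, CH2NHCH2 → 3.

3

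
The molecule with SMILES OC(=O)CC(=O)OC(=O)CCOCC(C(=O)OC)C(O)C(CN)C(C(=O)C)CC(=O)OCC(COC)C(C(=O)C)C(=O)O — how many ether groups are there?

–COOH: carbonyl C bonded to –OH and C → carboxylic acid (the –OH is not a separate alcohol).
two acyl groups sharing one oxygen, –C(=O)–O–C(=O)– → anhydride.
C–O–C with sp³ carbons on both sides and no adjacent C=O → ether.
pendant –COOCH3: carbonyl C bonded to C and –OCH3 → ester.
–OH on an sp³ carbon → alcohol (secondary).
pendant –CH2NH2: N on sp³ C, no adjacent C=O → amine.
pendant –COCH3: carbonyl C bonded to two carbons → ketone.
–C(=O)–O–C with C on the carbonyl side → ester.
pendant –CH2OCH3: C–O–C linkage → ether.
pendant –COCH3: carbonyl C bonded to two carbons → ketone.
–COOH: carbonyl C bonded to –OH and C → carboxylic acid (the –OH is not a separate alcohol).
Ether appears at: CH2OCH2, CH(CH2OCH3) → 2.

2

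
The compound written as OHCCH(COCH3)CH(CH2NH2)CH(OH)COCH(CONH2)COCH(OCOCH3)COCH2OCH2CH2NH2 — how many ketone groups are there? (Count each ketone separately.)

Reading the structure from left to right:
  OHC: terminal –CHO: carbonyl C bonded to H and C → aldehyde.
  CH(COCH3): pendant –COCH3: carbonyl C bonded to two carbons → ketone.
  CH(CH2NH2): pendant –CH2NH2: N on sp³ C, no adjacent C=O → amine.
  CH(OH): –OH on an sp³ carbon → alcohol (secondary).
  CO: –C(=O)– with carbon on both sides → ketone.
  CH(CONH2): pendant –CONH2: carbonyl C bonded to C and N → amide.
  CO: –C(=O)– with carbon on both sides → ketone.
  CH(OCOCH3): pendant –OC(=O)CH3: an acyloxy group → ester.
  CO: –C(=O)– with carbon on both sides → ketone.
  CH2OCH2: C–O–C with sp³ carbons on both sides and no adjacent C=O → ether.
  CH2NH2: –NH2 on an sp³ carbon with no adjacent C=O → amine.
Ketone appears at: CH(COCH3), CO, CO, CO → 4.

4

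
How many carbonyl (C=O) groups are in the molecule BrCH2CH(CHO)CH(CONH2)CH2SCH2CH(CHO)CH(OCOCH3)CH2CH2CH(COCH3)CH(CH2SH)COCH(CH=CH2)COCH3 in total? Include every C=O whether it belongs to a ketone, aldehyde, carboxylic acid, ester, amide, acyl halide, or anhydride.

CH(CHO): aldehyde, 1 C=O (running total 1).
CH(CONH2): amide, 1 C=O (running total 2).
CH(CHO): aldehyde, 1 C=O (running total 3).
CH(OCOCH3): ester, 1 C=O (running total 4).
CH(COCH3): ketone, 1 C=O (running total 5).
CO: ketone, 1 C=O (running total 6).
CO: ketone, 1 C=O (running total 7).

7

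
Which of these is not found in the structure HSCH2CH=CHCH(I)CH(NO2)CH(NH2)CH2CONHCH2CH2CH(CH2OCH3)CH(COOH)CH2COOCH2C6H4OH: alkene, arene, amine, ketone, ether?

amine: present (CH(NH2) — –NH2 on an sp³ carbon with no adjacent C=O → amine).
arene: present (C6H4OH — –OH attached directly to an aromatic ring → phenol (not alcohol); the ring itself is an arene).
ether: present (CH(CH2OCH3) — pendant –CH2OCH3: C–O–C linkage → ether).
alkene: present (CH=CH — C=C double bond → alkene).
ketone: absent. In CH2COOCH2, the C=O is bonded to an –O–C group, which defines an ester, not a ketone. In CH2CONHCH2, the C=O is bonded to nitrogen, which defines an amide, not a ketone. In CH(COOH), the C=O bears an –OH, making it a carboxylic acid rather than a ketone.

ketone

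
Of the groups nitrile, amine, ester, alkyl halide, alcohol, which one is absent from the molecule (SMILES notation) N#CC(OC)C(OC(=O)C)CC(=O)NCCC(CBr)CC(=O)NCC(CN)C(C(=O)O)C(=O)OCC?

alcohol

ester: present (CH(OCOCH3) — pendant –OC(=O)CH3: an acyloxy group → ester).
amine: present (CH(CH2NH2) — pendant –CH2NH2: N on sp³ C, no adjacent C=O → amine).
alkyl halide: present (CH(CH2Br) — pendant –CH2X: halogen on sp³ carbon → alkyl halide).
nitrile: present (N≡C — N≡C–: carbon triple-bonded to nitrogen → nitrile).
alcohol: absent. In CH(COOH), the –OH sits on a carbonyl carbon, making it part of a carboxylic acid, not an alcohol.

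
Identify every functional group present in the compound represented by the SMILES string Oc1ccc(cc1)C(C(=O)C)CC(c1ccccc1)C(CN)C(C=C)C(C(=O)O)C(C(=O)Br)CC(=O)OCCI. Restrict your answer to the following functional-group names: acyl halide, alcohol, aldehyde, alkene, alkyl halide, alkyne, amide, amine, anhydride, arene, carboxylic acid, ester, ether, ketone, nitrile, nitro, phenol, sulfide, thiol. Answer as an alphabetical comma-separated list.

–OH attached directly to an aromatic ring → phenol (not alcohol); the ring itself is an arene.
pendant –COCH3: carbonyl C bonded to two carbons → ketone.
pendant –C6H5: benzene ring → arene.
pendant –CH2NH2: N on sp³ C, no adjacent C=O → amine.
pendant –CH=CH2: C=C double bond → alkene.
pendant –COOH: carbonyl C bonded to C and –OH → carboxylic acid.
pendant –C(=O)X: carbonyl C bonded to C and halogen → acyl halide.
–C(=O)–O–C with C on the carbonyl side → ester.
halogen on an sp³ carbon → alkyl halide.

acyl halide, alkene, alkyl halide, amine, arene, carboxylic acid, ester, ketone, phenol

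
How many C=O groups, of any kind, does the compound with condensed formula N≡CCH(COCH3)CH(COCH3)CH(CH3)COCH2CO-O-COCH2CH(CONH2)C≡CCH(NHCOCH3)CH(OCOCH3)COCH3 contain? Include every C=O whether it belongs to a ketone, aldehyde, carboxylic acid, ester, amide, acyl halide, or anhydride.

9

CH(COCH3): ketone, 1 C=O (running total 1).
CH(COCH3): ketone, 1 C=O (running total 2).
CO: ketone, 1 C=O (running total 3).
CH2CO-O-COCH2: anhydride, 2 C=O (running total 5).
CH(CONH2): amide, 1 C=O (running total 6).
CH(NHCOCH3): amide, 1 C=O (running total 7).
CH(OCOCH3): ester, 1 C=O (running total 8).
CO: ketone, 1 C=O (running total 9).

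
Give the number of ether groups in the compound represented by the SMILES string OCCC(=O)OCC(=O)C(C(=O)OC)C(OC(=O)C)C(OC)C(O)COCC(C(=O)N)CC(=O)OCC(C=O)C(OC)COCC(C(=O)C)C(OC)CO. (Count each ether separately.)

Working along the chain:
  HOCH2: HO– on an sp³ carbon → alcohol.
  CH2COOCH2: –C(=O)–O–C with C on the carbonyl side → ester.
  CO: –C(=O)– with carbon on both sides → ketone.
  CH(COOCH3): pendant –COOCH3: carbonyl C bonded to C and –OCH3 → ester.
  CH(OCOCH3): pendant –OC(=O)CH3: an acyloxy group → ester.
  CH(OCH3): pendant –OCH3: C–O–C with sp³ C, no adjacent C=O → ether.
  CH(OH): –OH on an sp³ carbon → alcohol (secondary).
  CH2OCH2: C–O–C with sp³ carbons on both sides and no adjacent C=O → ether.
  CH(CONH2): pendant –CONH2: carbonyl C bonded to C and N → amide.
  CH2COOCH2: –C(=O)–O–C with C on the carbonyl side → ester.
  CH(CHO): pendant –CHO: carbonyl C bonded to C and H → aldehyde.
  CH(OCH3): pendant –OCH3: C–O–C with sp³ C, no adjacent C=O → ether.
  CH2OCH2: C–O–C with sp³ carbons on both sides and no adjacent C=O → ether.
  CH(COCH3): pendant –COCH3: carbonyl C bonded to two carbons → ketone.
  CH(OCH3): pendant –OCH3: C–O–C with sp³ C, no adjacent C=O → ether.
  CH2OH: –OH on an sp³ carbon → alcohol.
Ether appears at: CH(OCH3), CH2OCH2, CH(OCH3), CH2OCH2, CH(OCH3) → 5.

5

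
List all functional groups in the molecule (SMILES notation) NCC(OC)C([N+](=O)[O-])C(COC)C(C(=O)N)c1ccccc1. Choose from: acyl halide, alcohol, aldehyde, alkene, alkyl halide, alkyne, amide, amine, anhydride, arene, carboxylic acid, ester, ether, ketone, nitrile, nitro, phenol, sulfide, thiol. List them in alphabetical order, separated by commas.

amide, amine, arene, ether, nitro

Working along the chain:
  H2NCH2: –NH2 on an sp³ carbon with no adjacent C=O → amine.
  CH(OCH3): pendant –OCH3: C–O–C with sp³ C, no adjacent C=O → ether.
  CH(NO2): –NO2 on an sp³ carbon → nitro (the N=O is not a carbonyl).
  CH(CH2OCH3): pendant –CH2OCH3: C–O–C linkage → ether.
  CH(CONH2): pendant –CONH2: carbonyl C bonded to C and N → amide.
  C6H5: –C6H5 phenyl ring → arene.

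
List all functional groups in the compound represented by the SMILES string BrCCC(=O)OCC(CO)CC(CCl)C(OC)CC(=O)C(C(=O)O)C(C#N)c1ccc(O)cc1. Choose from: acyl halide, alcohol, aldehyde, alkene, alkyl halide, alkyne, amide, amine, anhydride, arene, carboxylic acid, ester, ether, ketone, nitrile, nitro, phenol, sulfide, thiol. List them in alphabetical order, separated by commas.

alcohol, alkyl halide, arene, carboxylic acid, ester, ether, ketone, nitrile, phenol

halogen on an sp³ carbon → alkyl halide.
–C(=O)–O–C with C on the carbonyl side → ester.
pendant –CH2OH on an sp³ backbone C → alcohol.
pendant –CH2X: halogen on sp³ carbon → alkyl halide.
pendant –OCH3: C–O–C with sp³ C, no adjacent C=O → ether.
–C(=O)– with carbon on both sides → ketone.
pendant –COOH: carbonyl C bonded to C and –OH → carboxylic acid.
pendant –C≡N: nitrile.
–OH attached directly to an aromatic ring → phenol (not alcohol); the ring itself is an arene.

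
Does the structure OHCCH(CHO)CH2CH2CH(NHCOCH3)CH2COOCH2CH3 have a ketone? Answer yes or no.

Reading the structure from left to right:
  OHC: terminal –CHO: carbonyl C bonded to H and C → aldehyde.
  CH(CHO): pendant –CHO: carbonyl C bonded to C and H → aldehyde.
  CH(NHCOCH3): pendant –NHC(=O)CH3: N bonded to a carbonyl → amide (not amine).
  COOCH2CH3: –C(=O)OCH2CH3: carbonyl C bonded to C and to –OEt → ester.
In COOCH2CH3, the C=O is bonded to an –O–C group, which defines an ester, not a ketone. In CH(NHCOCH3), the C=O is bonded to nitrogen, which defines an amide, not a ketone. In each of OHC and CH(CHO), the carbonyl carbon carries an H, so it is an aldehyde, not a ketone.
The groups actually present are: aldehyde, amide, ester.

no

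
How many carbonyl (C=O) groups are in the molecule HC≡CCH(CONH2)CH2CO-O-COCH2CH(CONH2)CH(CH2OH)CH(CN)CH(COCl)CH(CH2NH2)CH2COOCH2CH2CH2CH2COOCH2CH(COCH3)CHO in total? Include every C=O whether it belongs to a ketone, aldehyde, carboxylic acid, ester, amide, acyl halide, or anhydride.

CH(CONH2): amide, 1 C=O (running total 1).
CH2CO-O-COCH2: anhydride, 2 C=O (running total 3).
CH(CONH2): amide, 1 C=O (running total 4).
CH(COCl): acyl halide, 1 C=O (running total 5).
CH2COOCH2: ester, 1 C=O (running total 6).
CH2COOCH2: ester, 1 C=O (running total 7).
CH(COCH3): ketone, 1 C=O (running total 8).
CHO: aldehyde, 1 C=O (running total 9).

9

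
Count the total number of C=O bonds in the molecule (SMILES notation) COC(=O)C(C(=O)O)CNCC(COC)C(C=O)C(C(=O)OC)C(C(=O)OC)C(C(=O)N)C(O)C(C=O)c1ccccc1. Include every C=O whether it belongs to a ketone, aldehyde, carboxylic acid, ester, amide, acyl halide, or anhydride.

7

CH3OOC: ester, 1 C=O (running total 1).
CH(COOH): carboxylic acid, 1 C=O (running total 2).
CH(CHO): aldehyde, 1 C=O (running total 3).
CH(COOCH3): ester, 1 C=O (running total 4).
CH(COOCH3): ester, 1 C=O (running total 5).
CH(CONH2): amide, 1 C=O (running total 6).
CH(CHO): aldehyde, 1 C=O (running total 7).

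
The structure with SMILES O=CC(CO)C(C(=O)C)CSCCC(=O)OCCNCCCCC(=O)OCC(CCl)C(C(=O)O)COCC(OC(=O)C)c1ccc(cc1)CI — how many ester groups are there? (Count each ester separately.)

Working along the chain:
  OHC: terminal –CHO: carbonyl C bonded to H and C → aldehyde.
  CH(CH2OH): pendant –CH2OH on an sp³ backbone C → alcohol.
  CH(COCH3): pendant –COCH3: carbonyl C bonded to two carbons → ketone.
  CH2SCH2: C–S–C linkage → sulfide (thioether).
  CH2COOCH2: –C(=O)–O–C with C on the carbonyl side → ester.
  CH2NHCH2: C–N–C with sp³ carbons and no adjacent C=O → amine (secondary).
  CH2COOCH2: –C(=O)–O–C with C on the carbonyl side → ester.
  CH(CH2Cl): pendant –CH2X: halogen on sp³ carbon → alkyl halide.
  CH(COOH): pendant –COOH: carbonyl C bonded to C and –OH → carboxylic acid.
  CH2OCH2: C–O–C with sp³ carbons on both sides and no adjacent C=O → ether.
  CH(OCOCH3): pendant –OC(=O)CH3: an acyloxy group → ester.
  C6H4: para-disubstituted benzene ring → arene.
  CH2I: halogen on an sp³ carbon → alkyl halide.
Ester appears at: CH2COOCH2, CH2COOCH2, CH(OCOCH3) → 3.

3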